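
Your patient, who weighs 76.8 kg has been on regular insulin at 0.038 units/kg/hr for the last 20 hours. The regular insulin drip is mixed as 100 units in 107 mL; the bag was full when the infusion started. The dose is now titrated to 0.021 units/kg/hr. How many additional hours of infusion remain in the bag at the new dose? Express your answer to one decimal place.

25.8 hours

Initial rate:
Dose = 0.038 units/kg/hr × 76.8 kg = 2.9184 units/hr
Concentration = 100 units ÷ 107 mL = 0.9345794 units/mL
Rate = 2.9184 units/hr ÷ 0.9345794 units/mL = 3.122688 mL/hr
Volume infused so far = 3.122688 mL/hr × 20 hr = 62.45376 mL
Volume remaining = 107 − 62.45376 = 44.54624 mL
New rate:
Dose = 0.021 units/kg/hr × 76.8 kg = 1.6128 units/hr
Rate = 1.6128 units/hr ÷ 0.9345794 units/mL = 1.725696 mL/hr
Time remaining = 44.54624 mL ÷ 1.725696 mL/hr = 25.81349 hr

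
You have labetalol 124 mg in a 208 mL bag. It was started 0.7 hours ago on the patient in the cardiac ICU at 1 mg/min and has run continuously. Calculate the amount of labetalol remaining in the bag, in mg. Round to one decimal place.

1 mg/min × 60 min/hr = 60 mg/hr
Concentration = 124 mg ÷ 208 mL = 0.5961538 mg/mL
Rate = 60 mg/hr ÷ 0.5961538 mg/mL = 100.6452 mL/hr
Volume infused = 100.6452 mL/hr × 0.7 hr = 70.45161 mL
Volume remaining = 208 − 70.45161 = 137.5484 mL
Drug remaining = 137.5484 mL × 0.5961538 mg/mL = 82 mg

82.0 mg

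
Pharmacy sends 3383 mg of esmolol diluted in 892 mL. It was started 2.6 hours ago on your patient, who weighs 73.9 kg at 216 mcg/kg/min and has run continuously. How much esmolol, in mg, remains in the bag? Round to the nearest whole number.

893 mg

Dose = 216 mcg/kg/min × 73.9 kg = 15962.4 mcg/min
15962.4 mcg/min × 60 min/hr = 957744 mcg/hr
Concentration = 3383 mg ÷ 892 mL = 3.792601 mg/mL = 3792.601 mcg/mL
Rate = 957744 mcg/hr ÷ 3792.601 mcg/mL = 252.5296 mL/hr
Volume infused = 252.5296 mL/hr × 2.6 hr = 656.577 mL
Volume remaining = 892 − 656.577 = 235.423 mL
Drug remaining = 235.423 mL × 3792.601 mcg/mL = 892865.6 mcg = 892.8656 mg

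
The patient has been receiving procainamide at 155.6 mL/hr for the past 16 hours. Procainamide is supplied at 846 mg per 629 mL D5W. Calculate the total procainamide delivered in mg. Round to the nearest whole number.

Concentration = 846 mg ÷ 629 mL = 1.344992 mg/mL
Drug rate = 155.6 mL/hr × 1.344992 mg/mL = 209.2808 mg/hr
Total = 209.2808 mg/hr × 16 hr = 3348.492 mg

3348 mg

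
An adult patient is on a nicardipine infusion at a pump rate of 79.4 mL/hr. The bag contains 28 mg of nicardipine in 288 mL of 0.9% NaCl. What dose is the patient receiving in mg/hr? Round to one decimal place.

7.7 mg/hr

Concentration = 28 mg ÷ 288 mL = 0.09722222 mg/mL
Drug rate = 79.4 mL/hr × 0.09722222 mg/mL = 7.719444 mg/hr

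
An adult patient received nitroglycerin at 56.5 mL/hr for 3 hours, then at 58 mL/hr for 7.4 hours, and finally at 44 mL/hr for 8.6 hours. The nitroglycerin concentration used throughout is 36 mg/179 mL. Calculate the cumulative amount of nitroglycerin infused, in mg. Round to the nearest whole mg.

Concentration = 36 mg ÷ 179 mL = 0.2011173 mg/mL
Stage 1: 56.5 mL/hr × 3 hr = 169.5 mL → 169.5 mL × 0.2011173 mg/mL = 34.08939 mg
Stage 2: 58 mL/hr × 7.4 hr = 429.2 mL → 429.2 mL × 0.2011173 mg/mL = 86.31955 mg
Stage 3: 44 mL/hr × 8.6 hr = 378.4 mL → 378.4 mL × 0.2011173 mg/mL = 76.10279 mg
Total = 34.08939 + 86.31955 + 76.10279 = 196.5117 mg

197 mg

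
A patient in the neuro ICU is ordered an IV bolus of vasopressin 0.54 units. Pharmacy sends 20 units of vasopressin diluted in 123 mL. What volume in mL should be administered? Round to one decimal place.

3.3 mL

Concentration = 20 units ÷ 123 mL = 0.1626016 units/mL
Volume = 0.54 units ÷ 0.1626016 units/mL = 3.321 mL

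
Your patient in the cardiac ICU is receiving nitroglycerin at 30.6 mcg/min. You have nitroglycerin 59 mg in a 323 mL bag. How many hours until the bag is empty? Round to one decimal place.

30.6 mcg/min × 60 min/hr = 1836 mcg/hr
Concentration = 59 mg ÷ 323 mL = 0.1826625 mg/mL = 182.6625 mcg/mL
Rate = 1836 mcg/hr ÷ 182.6625 mcg/mL = 10.05132 mL/hr
Duration = 323 mL ÷ 10.05132 mL/hr = 32.13508 hr

32.1 hours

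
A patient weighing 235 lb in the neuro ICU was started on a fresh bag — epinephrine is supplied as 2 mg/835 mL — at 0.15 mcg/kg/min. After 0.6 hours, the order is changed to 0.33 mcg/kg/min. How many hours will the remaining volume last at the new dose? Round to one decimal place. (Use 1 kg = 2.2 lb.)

Initial rate:
Weight = 235 lb ÷ 2.2 lb/kg = 106.8182 kg
Dose = 0.15 mcg/kg/min × 106.8182 kg = 16.02273 mcg/min
16.02273 mcg/min × 60 min/hr = 961.3636 mcg/hr
Concentration = 2 mg ÷ 835 mL = 0.00239521 mg/mL = 2.39521 mcg/mL
Rate = 961.3636 mcg/hr ÷ 2.39521 mcg/mL = 401.3693 mL/hr
Volume infused so far = 401.3693 mL/hr × 0.6 hr = 240.8216 mL
Volume remaining = 835 − 240.8216 = 594.1784 mL
New rate:
Dose = 0.33 mcg/kg/min × 106.8182 kg = 35.25 mcg/min
35.25 mcg/min × 60 min/hr = 2115 mcg/hr
Rate = 2115 mcg/hr ÷ 2.39521 mcg/mL = 883.0125 mL/hr
Time remaining = 594.1784 mL ÷ 883.0125 mL/hr = 0.6728992 hr

0.7 hours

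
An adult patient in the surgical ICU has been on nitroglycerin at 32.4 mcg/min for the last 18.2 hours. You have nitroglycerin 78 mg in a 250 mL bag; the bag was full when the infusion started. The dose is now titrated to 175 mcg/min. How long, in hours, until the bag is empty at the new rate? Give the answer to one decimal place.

Initial rate:
32.4 mcg/min × 60 min/hr = 1944 mcg/hr
Concentration = 78 mg ÷ 250 mL = 0.312 mg/mL = 312 mcg/mL
Rate = 1944 mcg/hr ÷ 312 mcg/mL = 6.230769 mL/hr
Volume infused so far = 6.230769 mL/hr × 18.2 hr = 113.4 mL
Volume remaining = 250 − 113.4 = 136.6 mL
New rate:
175 mcg/min × 60 min/hr = 10500 mcg/hr
Rate = 10500 mcg/hr ÷ 312 mcg/mL = 33.65385 mL/hr
Time remaining = 136.6 mL ÷ 33.65385 mL/hr = 4.058971 hr

4.1 hours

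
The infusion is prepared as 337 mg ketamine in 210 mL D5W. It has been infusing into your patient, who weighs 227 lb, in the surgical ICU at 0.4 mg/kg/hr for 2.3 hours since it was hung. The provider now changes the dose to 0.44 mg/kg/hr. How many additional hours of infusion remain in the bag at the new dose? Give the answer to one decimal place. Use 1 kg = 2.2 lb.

5.3 hours

Initial rate:
Weight = 227 lb ÷ 2.2 lb/kg = 103.1818 kg
Dose = 0.4 mg/kg/hr × 103.1818 kg = 41.27273 mg/hr
Concentration = 337 mg ÷ 210 mL = 1.604762 mg/mL
Rate = 41.27273 mg/hr ÷ 1.604762 mg/mL = 25.71891 mL/hr
Volume infused so far = 25.71891 mL/hr × 2.3 hr = 59.15349 mL
Volume remaining = 210 − 59.15349 = 150.8465 mL
New rate:
Dose = 0.44 mg/kg/hr × 103.1818 kg = 45.4 mg/hr
Rate = 45.4 mg/hr ÷ 1.604762 mg/mL = 28.2908 mL/hr
Time remaining = 150.8465 mL ÷ 28.2908 mL/hr = 5.331998 hr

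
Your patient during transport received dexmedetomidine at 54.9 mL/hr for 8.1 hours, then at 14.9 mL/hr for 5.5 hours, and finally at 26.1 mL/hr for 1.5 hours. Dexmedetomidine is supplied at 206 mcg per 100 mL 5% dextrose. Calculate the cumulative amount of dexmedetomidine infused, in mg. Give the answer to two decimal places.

1.17 mg

Concentration = 206 mcg ÷ 100 mL = 2.06 mcg/mL
Stage 1: 54.9 mL/hr × 8.1 hr = 444.69 mL → 444.69 mL × 2.06 mcg/mL = 916.0614 mcg
Stage 2: 14.9 mL/hr × 5.5 hr = 81.95 mL → 81.95 mL × 2.06 mcg/mL = 168.817 mcg
Stage 3: 26.1 mL/hr × 1.5 hr = 39.15 mL → 39.15 mL × 2.06 mcg/mL = 80.649 mcg
Total = 916.0614 + 168.817 + 80.649 = 1165.527 mcg = 1.165527 mg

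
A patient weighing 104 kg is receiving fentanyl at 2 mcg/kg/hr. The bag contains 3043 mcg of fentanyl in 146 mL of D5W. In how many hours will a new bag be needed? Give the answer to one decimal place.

Dose = 2 mcg/kg/hr × 104 kg = 208 mcg/hr
Concentration = 3043 mcg ÷ 146 mL = 20.84247 mcg/mL
Rate = 208 mcg/hr ÷ 20.84247 mcg/mL = 9.979625 mL/hr
Duration = 146 mL ÷ 9.979625 mL/hr = 14.62981 hr

14.6 hours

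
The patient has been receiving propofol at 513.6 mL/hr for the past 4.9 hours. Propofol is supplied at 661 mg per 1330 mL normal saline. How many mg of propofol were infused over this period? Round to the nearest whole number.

Concentration = 661 mg ÷ 1330 mL = 0.4969925 mg/mL
Drug rate = 513.6 mL/hr × 0.4969925 mg/mL = 255.2553 mg/hr
Total = 255.2553 mg/hr × 4.9 hr = 1250.751 mg

1251 mg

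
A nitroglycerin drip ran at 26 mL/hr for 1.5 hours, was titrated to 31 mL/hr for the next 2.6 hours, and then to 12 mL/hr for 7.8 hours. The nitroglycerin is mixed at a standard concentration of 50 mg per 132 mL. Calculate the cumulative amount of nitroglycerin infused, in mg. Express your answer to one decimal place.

80.8 mg

Concentration = 50 mg ÷ 132 mL = 0.3787879 mg/mL
Stage 1: 26 mL/hr × 1.5 hr = 39 mL → 39 mL × 0.3787879 mg/mL = 14.77273 mg
Stage 2: 31 mL/hr × 2.6 hr = 80.6 mL → 80.6 mL × 0.3787879 mg/mL = 30.5303 mg
Stage 3: 12 mL/hr × 7.8 hr = 93.6 mL → 93.6 mL × 0.3787879 mg/mL = 35.45455 mg
Total = 14.77273 + 30.5303 + 35.45455 = 80.75758 mg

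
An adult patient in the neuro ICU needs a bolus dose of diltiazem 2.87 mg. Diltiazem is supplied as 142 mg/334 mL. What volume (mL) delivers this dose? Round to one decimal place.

Concentration = 142 mg ÷ 334 mL = 0.4251497 mg/mL
Volume = 2.87 mg ÷ 0.4251497 mg/mL = 6.750563 mL

6.8 mL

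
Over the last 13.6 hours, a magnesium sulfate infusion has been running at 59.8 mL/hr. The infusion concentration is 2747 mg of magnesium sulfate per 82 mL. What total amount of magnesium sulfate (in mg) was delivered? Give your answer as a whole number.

27245 mg

Concentration = 2747 mg ÷ 82 mL = 33.5 mg/mL
Drug rate = 59.8 mL/hr × 33.5 mg/mL = 2003.3 mg/hr
Total = 2003.3 mg/hr × 13.6 hr = 27244.88 mg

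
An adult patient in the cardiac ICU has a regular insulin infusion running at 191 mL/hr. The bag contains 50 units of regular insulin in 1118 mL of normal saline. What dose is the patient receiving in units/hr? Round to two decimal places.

8.54 units/hr

Concentration = 50 units ÷ 1118 mL = 0.04472272 units/mL
Drug rate = 191 mL/hr × 0.04472272 units/mL = 8.542039 units/hr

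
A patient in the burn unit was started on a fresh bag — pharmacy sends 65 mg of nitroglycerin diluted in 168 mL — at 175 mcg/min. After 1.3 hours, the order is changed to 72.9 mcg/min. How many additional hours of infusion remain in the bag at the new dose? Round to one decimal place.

11.7 hours

Initial rate:
175 mcg/min × 60 min/hr = 10500 mcg/hr
Concentration = 65 mg ÷ 168 mL = 0.3869048 mg/mL = 386.9048 mcg/mL
Rate = 10500 mcg/hr ÷ 386.9048 mcg/mL = 27.13846 mL/hr
Volume infused so far = 27.13846 mL/hr × 1.3 hr = 35.28 mL
Volume remaining = 168 − 35.28 = 132.72 mL
New rate:
72.9 mcg/min × 60 min/hr = 4374 mcg/hr
Rate = 4374 mcg/hr ÷ 386.9048 mcg/mL = 11.30511 mL/hr
Time remaining = 132.72 mL ÷ 11.30511 mL/hr = 11.73983 hr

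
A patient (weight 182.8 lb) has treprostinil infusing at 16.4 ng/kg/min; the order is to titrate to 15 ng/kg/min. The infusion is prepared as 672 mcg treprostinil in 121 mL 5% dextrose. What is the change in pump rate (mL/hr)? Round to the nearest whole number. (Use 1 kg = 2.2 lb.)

At the current dose:
Weight = 182.8 lb ÷ 2.2 lb/kg = 83.09091 kg
Dose = 16.4 ng/kg/min × 83.09091 kg = 1362.691 ng/min
1362.691 ng/min × 60 min/hr = 81761.45 ng/hr
Concentration = 672 mcg ÷ 121 mL = 5.553719 mcg/mL = 5553.719 ng/mL
Rate = 81761.45 ng/hr ÷ 5553.719 ng/mL = 14.72193 mL/hr
At the new dose:
Dose = 15 ng/kg/min × 83.09091 kg = 1246.364 ng/min
1246.364 ng/min × 60 min/hr = 74781.82 ng/hr
Rate = 74781.82 ng/hr ÷ 5553.719 ng/mL = 13.46518 mL/hr
Change = 13.46518 − 14.72193 = -1.25675 mL/hr → 1.25675 mL/hr decrease

1 mL/hr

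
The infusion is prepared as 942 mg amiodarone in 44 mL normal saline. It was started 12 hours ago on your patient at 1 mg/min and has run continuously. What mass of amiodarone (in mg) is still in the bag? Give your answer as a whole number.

1 mg/min × 60 min/hr = 60 mg/hr
Concentration = 942 mg ÷ 44 mL = 21.40909 mg/mL
Rate = 60 mg/hr ÷ 21.40909 mg/mL = 2.802548 mL/hr
Volume infused = 2.802548 mL/hr × 12 hr = 33.63057 mL
Volume remaining = 44 − 33.63057 = 10.36943 mL
Drug remaining = 10.36943 mL × 21.40909 mg/mL = 222 mg

222 mg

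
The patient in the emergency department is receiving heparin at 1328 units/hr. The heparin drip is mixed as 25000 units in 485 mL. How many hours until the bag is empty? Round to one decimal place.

18.8 hours

Concentration = 25000 units ÷ 485 mL = 51.54639 units/mL
Rate = 1328 units/hr ÷ 51.54639 units/mL = 25.7632 mL/hr
Duration = 485 mL ÷ 25.7632 mL/hr = 18.8253 hr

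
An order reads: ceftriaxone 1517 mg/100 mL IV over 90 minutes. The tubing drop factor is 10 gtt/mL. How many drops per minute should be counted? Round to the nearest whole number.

11 gtt/min

100 mL ÷ (90 min) = 1.111111 mL/min
1.111111 mL/min × 10 gtt/mL = 11.11111 gtt/min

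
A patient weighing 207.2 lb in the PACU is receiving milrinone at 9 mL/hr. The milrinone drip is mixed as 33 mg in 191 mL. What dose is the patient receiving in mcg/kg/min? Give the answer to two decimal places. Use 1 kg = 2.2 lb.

Weight = 207.2 lb ÷ 2.2 lb/kg = 94.18182 kg
Concentration = 33 mg ÷ 191 mL = 0.1727749 mg/mL = 172.7749 mcg/mL
Drug rate = 9 mL/hr × 172.7749 mcg/mL = 1554.974 mcg/hr
1554.974 mcg/hr ÷ 60 min/hr = 25.91623 mcg/min
25.91623 mcg/min ÷ 94.18182 kg = 0.2751723 mcg/kg/min

0.28 mcg/kg/min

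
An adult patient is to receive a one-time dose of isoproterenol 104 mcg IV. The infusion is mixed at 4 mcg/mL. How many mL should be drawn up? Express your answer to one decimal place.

26.0 mL

Volume = 104 mcg ÷ 4 mcg/mL = 26 mL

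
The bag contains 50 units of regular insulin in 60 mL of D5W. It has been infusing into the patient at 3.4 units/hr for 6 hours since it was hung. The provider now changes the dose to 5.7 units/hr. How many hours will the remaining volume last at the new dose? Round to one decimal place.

Initial rate:
Concentration = 50 units ÷ 60 mL = 0.8333333 units/mL
Rate = 3.4 units/hr ÷ 0.8333333 units/mL = 4.08 mL/hr
Volume infused so far = 4.08 mL/hr × 6 hr = 24.48 mL
Volume remaining = 60 − 24.48 = 35.52 mL
New rate:
Rate = 5.7 units/hr ÷ 0.8333333 units/mL = 6.84 mL/hr
Time remaining = 35.52 mL ÷ 6.84 mL/hr = 5.192982 hr

5.2 hours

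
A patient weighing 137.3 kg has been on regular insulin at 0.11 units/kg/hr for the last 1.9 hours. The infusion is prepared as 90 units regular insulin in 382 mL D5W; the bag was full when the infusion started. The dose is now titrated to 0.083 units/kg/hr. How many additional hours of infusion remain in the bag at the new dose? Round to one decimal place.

Initial rate:
Dose = 0.11 units/kg/hr × 137.3 kg = 15.103 units/hr
Concentration = 90 units ÷ 382 mL = 0.2356021 units/mL
Rate = 15.103 units/hr ÷ 0.2356021 units/mL = 64.10384 mL/hr
Volume infused so far = 64.10384 mL/hr × 1.9 hr = 121.7973 mL
Volume remaining = 382 − 121.7973 = 260.2027 mL
New rate:
Dose = 0.083 units/kg/hr × 137.3 kg = 11.3959 units/hr
Rate = 11.3959 units/hr ÷ 0.2356021 units/mL = 48.36926 mL/hr
Time remaining = 260.2027 mL ÷ 48.36926 mL/hr = 5.379505 hr

5.4 hours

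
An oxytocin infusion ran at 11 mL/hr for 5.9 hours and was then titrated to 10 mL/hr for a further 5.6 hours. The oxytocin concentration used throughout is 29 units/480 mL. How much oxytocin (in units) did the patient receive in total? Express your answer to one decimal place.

Concentration = 29 units ÷ 480 mL = 0.06041667 units/mL
Stage 1: 11 mL/hr × 5.9 hr = 64.9 mL → 64.9 mL × 0.06041667 units/mL = 3.921042 units
Stage 2: 10 mL/hr × 5.6 hr = 56 mL → 56 mL × 0.06041667 units/mL = 3.383333 units
Total = 3.921042 + 3.383333 = 7.304375 units

7.3 units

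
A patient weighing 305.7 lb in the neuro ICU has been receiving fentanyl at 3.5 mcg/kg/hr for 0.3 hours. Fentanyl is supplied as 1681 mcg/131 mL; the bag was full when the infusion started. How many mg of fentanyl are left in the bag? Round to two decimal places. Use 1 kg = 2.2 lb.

1.54 mg

Weight = 305.7 lb ÷ 2.2 lb/kg = 138.9545 kg
Dose = 3.5 mcg/kg/hr × 138.9545 kg = 486.3409 mcg/hr
Concentration = 1681 mcg ÷ 131 mL = 12.83206 mcg/mL
Rate = 486.3409 mcg/hr ÷ 12.83206 mcg/mL = 37.90045 mL/hr
Volume infused = 37.90045 mL/hr × 0.3 hr = 11.37014 mL
Volume remaining = 131 − 11.37014 = 119.6299 mL
Drug remaining = 119.6299 mL × 12.83206 mcg/mL = 1535.098 mcg = 1.535098 mg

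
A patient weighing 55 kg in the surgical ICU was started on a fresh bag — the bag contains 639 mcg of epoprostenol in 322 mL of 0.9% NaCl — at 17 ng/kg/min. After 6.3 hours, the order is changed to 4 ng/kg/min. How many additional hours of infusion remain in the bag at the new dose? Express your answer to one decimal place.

Initial rate:
Dose = 17 ng/kg/min × 55 kg = 935 ng/min
935 ng/min × 60 min/hr = 56100 ng/hr
Concentration = 639 mcg ÷ 322 mL = 1.984472 mcg/mL = 1984.472 ng/mL
Rate = 56100 ng/hr ÷ 1984.472 ng/mL = 28.26948 mL/hr
Volume infused so far = 28.26948 mL/hr × 6.3 hr = 178.0977 mL
Volume remaining = 322 − 178.0977 = 143.9023 mL
New rate:
Dose = 4 ng/kg/min × 55 kg = 220 ng/min
220 ng/min × 60 min/hr = 13200 ng/hr
Rate = 13200 ng/hr ÷ 1984.472 ng/mL = 6.651643 mL/hr
Time remaining = 143.9023 mL ÷ 6.651643 mL/hr = 21.63409 hr

21.6 hours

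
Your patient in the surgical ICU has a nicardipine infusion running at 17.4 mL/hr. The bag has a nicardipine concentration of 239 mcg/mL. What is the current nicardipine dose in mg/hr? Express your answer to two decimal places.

Concentration = 239 mcg/mL = 0.239 mg/mL
Drug rate = 17.4 mL/hr × 0.239 mg/mL = 4.1586 mg/hr

4.16 mg/hr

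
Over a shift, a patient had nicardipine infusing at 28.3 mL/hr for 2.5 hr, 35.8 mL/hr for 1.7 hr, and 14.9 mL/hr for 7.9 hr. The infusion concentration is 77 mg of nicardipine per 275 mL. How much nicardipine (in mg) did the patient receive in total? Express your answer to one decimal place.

Concentration = 77 mg ÷ 275 mL = 0.28 mg/mL
Stage 1: 28.3 mL/hr × 2.5 hr = 70.75 mL → 70.75 mL × 0.28 mg/mL = 19.81 mg
Stage 2: 35.8 mL/hr × 1.7 hr = 60.86 mL → 60.86 mL × 0.28 mg/mL = 17.0408 mg
Stage 3: 14.9 mL/hr × 7.9 hr = 117.71 mL → 117.71 mL × 0.28 mg/mL = 32.9588 mg
Total = 19.81 + 17.0408 + 32.9588 = 69.8096 mg

69.8 mg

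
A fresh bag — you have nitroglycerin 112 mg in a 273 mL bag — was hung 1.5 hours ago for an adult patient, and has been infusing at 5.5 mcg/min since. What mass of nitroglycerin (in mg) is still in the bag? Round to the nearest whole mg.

112 mg

5.5 mcg/min × 60 min/hr = 330 mcg/hr
Concentration = 112 mg ÷ 273 mL = 0.4102564 mg/mL = 410.2564 mcg/mL
Rate = 330 mcg/hr ÷ 410.2564 mcg/mL = 0.804375 mL/hr
Volume infused = 0.804375 mL/hr × 1.5 hr = 1.206562 mL
Volume remaining = 273 − 1.206562 = 271.7934 mL
Drug remaining = 271.7934 mL × 410.2564 mcg/mL = 111505 mcg = 111.505 mg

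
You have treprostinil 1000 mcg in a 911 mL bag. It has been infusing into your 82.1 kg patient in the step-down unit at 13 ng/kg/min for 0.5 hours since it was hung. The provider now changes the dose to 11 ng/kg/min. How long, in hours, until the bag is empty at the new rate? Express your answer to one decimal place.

17.9 hours

Initial rate:
Dose = 13 ng/kg/min × 82.1 kg = 1067.3 ng/min
1067.3 ng/min × 60 min/hr = 64038 ng/hr
Concentration = 1000 mcg ÷ 911 mL = 1.097695 mcg/mL = 1097.695 ng/mL
Rate = 64038 ng/hr ÷ 1097.695 ng/mL = 58.33862 mL/hr
Volume infused so far = 58.33862 mL/hr × 0.5 hr = 29.16931 mL
Volume remaining = 911 − 29.16931 = 881.8307 mL
New rate:
Dose = 11 ng/kg/min × 82.1 kg = 903.1 ng/min
903.1 ng/min × 60 min/hr = 54186 ng/hr
Rate = 54186 ng/hr ÷ 1097.695 ng/mL = 49.36345 mL/hr
Time remaining = 881.8307 mL ÷ 49.36345 mL/hr = 17.86404 hr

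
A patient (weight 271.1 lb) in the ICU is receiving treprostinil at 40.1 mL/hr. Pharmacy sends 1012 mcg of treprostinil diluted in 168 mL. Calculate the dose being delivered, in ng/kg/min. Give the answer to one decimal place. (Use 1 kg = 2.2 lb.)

32.7 ng/kg/min

Weight = 271.1 lb ÷ 2.2 lb/kg = 123.2273 kg
Concentration = 1012 mcg ÷ 168 mL = 6.02381 mcg/mL = 6023.81 ng/mL
Drug rate = 40.1 mL/hr × 6023.81 ng/mL = 241554.8 ng/hr
241554.8 ng/hr ÷ 60 min/hr = 4025.913 ng/min
4025.913 ng/min ÷ 123.2273 kg = 32.67063 ng/kg/min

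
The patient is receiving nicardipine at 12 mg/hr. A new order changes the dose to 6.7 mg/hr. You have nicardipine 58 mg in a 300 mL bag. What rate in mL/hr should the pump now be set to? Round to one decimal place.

34.7 mL/hr

Concentration = 58 mg ÷ 300 mL = 0.1933333 mg/mL
Rate = 6.7 mg/hr ÷ 0.1933333 mg/mL = 34.65517 mL/hr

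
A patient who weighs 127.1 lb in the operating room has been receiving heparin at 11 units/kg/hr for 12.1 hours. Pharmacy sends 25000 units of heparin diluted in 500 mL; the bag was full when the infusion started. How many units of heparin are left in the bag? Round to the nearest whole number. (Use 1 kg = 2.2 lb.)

17310 units

Weight = 127.1 lb ÷ 2.2 lb/kg = 57.77273 kg
Dose = 11 units/kg/hr × 57.77273 kg = 635.5 units/hr
Concentration = 25000 units ÷ 500 mL = 50 units/mL
Rate = 635.5 units/hr ÷ 50 units/mL = 12.71 mL/hr
Volume infused = 12.71 mL/hr × 12.1 hr = 153.791 mL
Volume remaining = 500 − 153.791 = 346.209 mL
Drug remaining = 346.209 mL × 50 units/mL = 17310.45 units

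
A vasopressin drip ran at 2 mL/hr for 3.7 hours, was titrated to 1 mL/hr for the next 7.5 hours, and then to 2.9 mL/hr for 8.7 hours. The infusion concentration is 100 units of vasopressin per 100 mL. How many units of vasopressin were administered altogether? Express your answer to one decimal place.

Concentration = 100 units ÷ 100 mL = 1 units/mL
Stage 1: 2 mL/hr × 3.7 hr = 7.4 mL → 7.4 mL × 1 units/mL = 7.4 units
Stage 2: 1 mL/hr × 7.5 hr = 7.5 mL → 7.5 mL × 1 units/mL = 7.5 units
Stage 3: 2.9 mL/hr × 8.7 hr = 25.23 mL → 25.23 mL × 1 units/mL = 25.23 units
Total = 7.4 + 7.5 + 25.23 = 40.13 units

40.1 units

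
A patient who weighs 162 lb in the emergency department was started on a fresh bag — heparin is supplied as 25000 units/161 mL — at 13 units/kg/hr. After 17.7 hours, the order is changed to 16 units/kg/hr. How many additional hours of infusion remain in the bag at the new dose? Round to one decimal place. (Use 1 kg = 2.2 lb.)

Initial rate:
Weight = 162 lb ÷ 2.2 lb/kg = 73.63636 kg
Dose = 13 units/kg/hr × 73.63636 kg = 957.2727 units/hr
Concentration = 25000 units ÷ 161 mL = 155.2795 units/mL
Rate = 957.2727 units/hr ÷ 155.2795 units/mL = 6.164836 mL/hr
Volume infused so far = 6.164836 mL/hr × 17.7 hr = 109.1176 mL
Volume remaining = 161 − 109.1176 = 51.8824 mL
New rate:
Dose = 16 units/kg/hr × 73.63636 kg = 1178.182 units/hr
Rate = 1178.182 units/hr ÷ 155.2795 units/mL = 7.587491 mL/hr
Time remaining = 51.8824 mL ÷ 7.587491 mL/hr = 6.837886 hr

6.8 hours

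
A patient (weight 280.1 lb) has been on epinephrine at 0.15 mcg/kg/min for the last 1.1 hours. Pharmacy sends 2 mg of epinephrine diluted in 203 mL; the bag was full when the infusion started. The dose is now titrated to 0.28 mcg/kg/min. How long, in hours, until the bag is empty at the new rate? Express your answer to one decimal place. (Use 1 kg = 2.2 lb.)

0.3 hours

Initial rate:
Weight = 280.1 lb ÷ 2.2 lb/kg = 127.3182 kg
Dose = 0.15 mcg/kg/min × 127.3182 kg = 19.09773 mcg/min
19.09773 mcg/min × 60 min/hr = 1145.864 mcg/hr
Concentration = 2 mg ÷ 203 mL = 0.009852217 mg/mL = 9.852217 mcg/mL
Rate = 1145.864 mcg/hr ÷ 9.852217 mcg/mL = 116.3052 mL/hr
Volume infused so far = 116.3052 mL/hr × 1.1 hr = 127.9357 mL
Volume remaining = 203 − 127.9357 = 75.06433 mL
New rate:
Dose = 0.28 mcg/kg/min × 127.3182 kg = 35.64909 mcg/min
35.64909 mcg/min × 60 min/hr = 2138.945 mcg/hr
Rate = 2138.945 mcg/hr ÷ 9.852217 mcg/mL = 217.103 mL/hr
Time remaining = 75.06433 mL ÷ 217.103 mL/hr = 0.3457545 hr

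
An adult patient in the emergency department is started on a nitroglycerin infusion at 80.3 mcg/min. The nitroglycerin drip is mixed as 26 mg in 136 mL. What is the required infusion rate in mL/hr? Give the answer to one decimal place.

25.2 mL/hr

80.3 mcg/min × 60 min/hr = 4818 mcg/hr
Concentration = 26 mg ÷ 136 mL = 0.1911765 mg/mL = 191.1765 mcg/mL
Rate = 4818 mcg/hr ÷ 191.1765 mcg/mL = 25.20185 mL/hr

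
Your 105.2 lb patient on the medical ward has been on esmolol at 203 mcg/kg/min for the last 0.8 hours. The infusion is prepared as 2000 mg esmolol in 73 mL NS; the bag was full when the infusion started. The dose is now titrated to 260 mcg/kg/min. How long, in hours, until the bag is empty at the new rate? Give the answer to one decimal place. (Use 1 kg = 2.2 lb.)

Initial rate:
Weight = 105.2 lb ÷ 2.2 lb/kg = 47.81818 kg
Dose = 203 mcg/kg/min × 47.81818 kg = 9707.091 mcg/min
9707.091 mcg/min × 60 min/hr = 582425.5 mcg/hr
Concentration = 2000 mg ÷ 73 mL = 27.39726 mg/mL = 27397.26 mcg/mL
Rate = 582425.5 mcg/hr ÷ 27397.26 mcg/mL = 21.25853 mL/hr
Volume infused so far = 21.25853 mL/hr × 0.8 hr = 17.00682 mL
Volume remaining = 73 − 17.00682 = 55.99318 mL
New rate:
Dose = 260 mcg/kg/min × 47.81818 kg = 12432.73 mcg/min
12432.73 mcg/min × 60 min/hr = 745963.6 mcg/hr
Rate = 745963.6 mcg/hr ÷ 27397.26 mcg/mL = 27.22767 mL/hr
Time remaining = 55.99318 mL ÷ 27.22767 mL/hr = 2.05648 hr

2.1 hours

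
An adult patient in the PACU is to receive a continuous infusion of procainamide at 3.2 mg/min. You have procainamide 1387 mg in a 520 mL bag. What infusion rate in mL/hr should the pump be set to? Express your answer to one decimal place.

72.0 mL/hr

3.2 mg/min × 60 min/hr = 192 mg/hr
Concentration = 1387 mg ÷ 520 mL = 2.667308 mg/mL
Rate = 192 mg/hr ÷ 2.667308 mg/mL = 71.9827 mL/hr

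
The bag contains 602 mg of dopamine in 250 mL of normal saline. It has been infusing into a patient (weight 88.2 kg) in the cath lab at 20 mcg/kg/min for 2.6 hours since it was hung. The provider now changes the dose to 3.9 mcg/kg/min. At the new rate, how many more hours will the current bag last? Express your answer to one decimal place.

15.8 hours

Initial rate:
Dose = 20 mcg/kg/min × 88.2 kg = 1764 mcg/min
1764 mcg/min × 60 min/hr = 105840 mcg/hr
Concentration = 602 mg ÷ 250 mL = 2.408 mg/mL = 2408 mcg/mL
Rate = 105840 mcg/hr ÷ 2408 mcg/mL = 43.95349 mL/hr
Volume infused so far = 43.95349 mL/hr × 2.6 hr = 114.2791 mL
Volume remaining = 250 − 114.2791 = 135.7209 mL
New rate:
Dose = 3.9 mcg/kg/min × 88.2 kg = 343.98 mcg/min
343.98 mcg/min × 60 min/hr = 20638.8 mcg/hr
Rate = 20638.8 mcg/hr ÷ 2408 mcg/mL = 8.57093 mL/hr
Time remaining = 135.7209 mL ÷ 8.57093 mL/hr = 15.83503 hr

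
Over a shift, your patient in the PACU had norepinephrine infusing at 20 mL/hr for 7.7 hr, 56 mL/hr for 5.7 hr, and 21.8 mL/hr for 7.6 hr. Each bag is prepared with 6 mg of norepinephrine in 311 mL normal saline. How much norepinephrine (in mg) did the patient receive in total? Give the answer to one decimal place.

12.3 mg

Concentration = 6 mg ÷ 311 mL = 0.0192926 mg/mL
Stage 1: 20 mL/hr × 7.7 hr = 154 mL → 154 mL × 0.0192926 mg/mL = 2.971061 mg
Stage 2: 56 mL/hr × 5.7 hr = 319.2 mL → 319.2 mL × 0.0192926 mg/mL = 6.158199 mg
Stage 3: 21.8 mL/hr × 7.6 hr = 165.68 mL → 165.68 mL × 0.0192926 mg/mL = 3.196399 mg
Total = 2.971061 + 6.158199 + 3.196399 = 12.32566 mg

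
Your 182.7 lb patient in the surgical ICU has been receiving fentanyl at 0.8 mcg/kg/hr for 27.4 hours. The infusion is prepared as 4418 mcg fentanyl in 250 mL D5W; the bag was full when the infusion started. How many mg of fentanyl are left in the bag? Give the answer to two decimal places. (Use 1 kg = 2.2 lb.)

2.60 mg

Weight = 182.7 lb ÷ 2.2 lb/kg = 83.04545 kg
Dose = 0.8 mcg/kg/hr × 83.04545 kg = 66.43636 mcg/hr
Concentration = 4418 mcg ÷ 250 mL = 17.672 mcg/mL
Rate = 66.43636 mcg/hr ÷ 17.672 mcg/mL = 3.759414 mL/hr
Volume infused = 3.759414 mL/hr × 27.4 hr = 103.0079 mL
Volume remaining = 250 − 103.0079 = 146.9921 mL
Drug remaining = 146.9921 mL × 17.672 mcg/mL = 2597.644 mcg = 2.597644 mg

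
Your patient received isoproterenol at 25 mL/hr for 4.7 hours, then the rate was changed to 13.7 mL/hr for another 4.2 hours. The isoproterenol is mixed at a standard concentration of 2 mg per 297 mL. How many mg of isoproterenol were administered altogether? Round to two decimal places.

1.18 mg

Concentration = 2 mg ÷ 297 mL = 0.006734007 mg/mL
Stage 1: 25 mL/hr × 4.7 hr = 117.5 mL → 117.5 mL × 0.006734007 mg/mL = 0.7912458 mg
Stage 2: 13.7 mL/hr × 4.2 hr = 57.54 mL → 57.54 mL × 0.006734007 mg/mL = 0.3874747 mg
Total = 0.7912458 + 0.3874747 = 1.178721 mg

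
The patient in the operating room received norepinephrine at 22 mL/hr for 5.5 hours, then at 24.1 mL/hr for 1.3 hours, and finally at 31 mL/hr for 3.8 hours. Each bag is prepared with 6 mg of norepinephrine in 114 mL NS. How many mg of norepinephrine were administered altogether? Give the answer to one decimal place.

14.2 mg

Concentration = 6 mg ÷ 114 mL = 0.05263158 mg/mL
Stage 1: 22 mL/hr × 5.5 hr = 121 mL → 121 mL × 0.05263158 mg/mL = 6.368421 mg
Stage 2: 24.1 mL/hr × 1.3 hr = 31.33 mL → 31.33 mL × 0.05263158 mg/mL = 1.648947 mg
Stage 3: 31 mL/hr × 3.8 hr = 117.8 mL → 117.8 mL × 0.05263158 mg/mL = 6.2 mg
Total = 6.368421 + 1.648947 + 6.2 = 14.21737 mg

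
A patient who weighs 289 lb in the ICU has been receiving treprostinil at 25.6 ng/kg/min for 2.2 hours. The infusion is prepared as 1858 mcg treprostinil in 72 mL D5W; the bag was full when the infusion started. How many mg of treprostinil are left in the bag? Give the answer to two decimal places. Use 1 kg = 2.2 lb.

1.41 mg

Weight = 289 lb ÷ 2.2 lb/kg = 131.3636 kg
Dose = 25.6 ng/kg/min × 131.3636 kg = 3362.909 ng/min
3362.909 ng/min × 60 min/hr = 201774.5 ng/hr
Concentration = 1858 mcg ÷ 72 mL = 25.80556 mcg/mL = 25805.56 ng/mL
Rate = 201774.5 ng/hr ÷ 25805.56 ng/mL = 7.819035 mL/hr
Volume infused = 7.819035 mL/hr × 2.2 hr = 17.20188 mL
Volume remaining = 72 − 17.20188 = 54.79812 mL
Drug remaining = 54.79812 mL × 25805.56 ng/mL = 1414096 ng = 1.414096 mg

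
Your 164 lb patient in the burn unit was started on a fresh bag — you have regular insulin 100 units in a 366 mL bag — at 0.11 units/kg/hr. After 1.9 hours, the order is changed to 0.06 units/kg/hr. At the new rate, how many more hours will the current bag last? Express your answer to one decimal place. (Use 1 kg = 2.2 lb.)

18.9 hours

Initial rate:
Weight = 164 lb ÷ 2.2 lb/kg = 74.54545 kg
Dose = 0.11 units/kg/hr × 74.54545 kg = 8.2 units/hr
Concentration = 100 units ÷ 366 mL = 0.273224 units/mL
Rate = 8.2 units/hr ÷ 0.273224 units/mL = 30.012 mL/hr
Volume infused so far = 30.012 mL/hr × 1.9 hr = 57.0228 mL
Volume remaining = 366 − 57.0228 = 308.9772 mL
New rate:
Dose = 0.06 units/kg/hr × 74.54545 kg = 4.472727 units/hr
Rate = 4.472727 units/hr ÷ 0.273224 units/mL = 16.37018 mL/hr
Time remaining = 308.9772 mL ÷ 16.37018 mL/hr = 18.87439 hr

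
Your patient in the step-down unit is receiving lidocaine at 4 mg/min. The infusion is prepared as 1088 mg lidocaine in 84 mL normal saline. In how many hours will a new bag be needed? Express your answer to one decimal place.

4 mg/min × 60 min/hr = 240 mg/hr
Concentration = 1088 mg ÷ 84 mL = 12.95238 mg/mL
Rate = 240 mg/hr ÷ 12.95238 mg/mL = 18.52941 mL/hr
Duration = 84 mL ÷ 18.52941 mL/hr = 4.533333 hr

4.5 hours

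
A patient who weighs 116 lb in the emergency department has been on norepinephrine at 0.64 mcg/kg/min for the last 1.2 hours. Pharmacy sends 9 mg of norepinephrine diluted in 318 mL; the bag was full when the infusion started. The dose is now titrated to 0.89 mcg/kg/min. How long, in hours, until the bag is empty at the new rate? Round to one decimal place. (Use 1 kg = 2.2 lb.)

Initial rate:
Weight = 116 lb ÷ 2.2 lb/kg = 52.72727 kg
Dose = 0.64 mcg/kg/min × 52.72727 kg = 33.74545 mcg/min
33.74545 mcg/min × 60 min/hr = 2024.727 mcg/hr
Concentration = 9 mg ÷ 318 mL = 0.02830189 mg/mL = 28.30189 mcg/mL
Rate = 2024.727 mcg/hr ÷ 28.30189 mcg/mL = 71.54036 mL/hr
Volume infused so far = 71.54036 mL/hr × 1.2 hr = 85.84844 mL
Volume remaining = 318 − 85.84844 = 232.1516 mL
New rate:
Dose = 0.89 mcg/kg/min × 52.72727 kg = 46.92727 mcg/min
46.92727 mcg/min × 60 min/hr = 2815.636 mcg/hr
Rate = 2815.636 mcg/hr ÷ 28.30189 mcg/mL = 99.48582 mL/hr
Time remaining = 232.1516 mL ÷ 99.48582 mL/hr = 2.333514 hr

2.3 hours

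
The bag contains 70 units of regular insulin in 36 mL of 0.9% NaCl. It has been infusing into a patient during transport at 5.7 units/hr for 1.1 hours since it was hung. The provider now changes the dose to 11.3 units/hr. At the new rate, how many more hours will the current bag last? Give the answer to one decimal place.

Initial rate:
Concentration = 70 units ÷ 36 mL = 1.944444 units/mL
Rate = 5.7 units/hr ÷ 1.944444 units/mL = 2.931429 mL/hr
Volume infused so far = 2.931429 mL/hr × 1.1 hr = 3.224571 mL
Volume remaining = 36 − 3.224571 = 32.77543 mL
New rate:
Rate = 11.3 units/hr ÷ 1.944444 units/mL = 5.811429 mL/hr
Time remaining = 32.77543 mL ÷ 5.811429 mL/hr = 5.639823 hr

5.6 hours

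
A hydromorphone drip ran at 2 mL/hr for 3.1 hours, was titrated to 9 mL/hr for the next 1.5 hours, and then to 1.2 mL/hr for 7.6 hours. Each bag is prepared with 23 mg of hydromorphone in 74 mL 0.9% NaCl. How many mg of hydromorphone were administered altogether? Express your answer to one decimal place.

9.0 mg

Concentration = 23 mg ÷ 74 mL = 0.3108108 mg/mL
Stage 1: 2 mL/hr × 3.1 hr = 6.2 mL → 6.2 mL × 0.3108108 mg/mL = 1.927027 mg
Stage 2: 9 mL/hr × 1.5 hr = 13.5 mL → 13.5 mL × 0.3108108 mg/mL = 4.195946 mg
Stage 3: 1.2 mL/hr × 7.6 hr = 9.12 mL → 9.12 mL × 0.3108108 mg/mL = 2.834595 mg
Total = 1.927027 + 4.195946 + 2.834595 = 8.957568 mg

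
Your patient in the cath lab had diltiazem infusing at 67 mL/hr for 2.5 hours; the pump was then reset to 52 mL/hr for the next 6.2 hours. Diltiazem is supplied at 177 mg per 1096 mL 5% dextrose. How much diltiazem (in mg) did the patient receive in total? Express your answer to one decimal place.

79.1 mg

Concentration = 177 mg ÷ 1096 mL = 0.1614964 mg/mL
Stage 1: 67 mL/hr × 2.5 hr = 167.5 mL → 167.5 mL × 0.1614964 mg/mL = 27.05064 mg
Stage 2: 52 mL/hr × 6.2 hr = 322.4 mL → 322.4 mL × 0.1614964 mg/mL = 52.06642 mg
Total = 27.05064 + 52.06642 = 79.11706 mg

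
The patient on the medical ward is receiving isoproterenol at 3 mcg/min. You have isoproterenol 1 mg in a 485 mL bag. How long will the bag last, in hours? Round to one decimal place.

5.6 hours

3 mcg/min × 60 min/hr = 180 mcg/hr
Concentration = 1 mg ÷ 485 mL = 0.002061856 mg/mL = 2.061856 mcg/mL
Rate = 180 mcg/hr ÷ 2.061856 mcg/mL = 87.3 mL/hr
Duration = 485 mL ÷ 87.3 mL/hr = 5.555556 hr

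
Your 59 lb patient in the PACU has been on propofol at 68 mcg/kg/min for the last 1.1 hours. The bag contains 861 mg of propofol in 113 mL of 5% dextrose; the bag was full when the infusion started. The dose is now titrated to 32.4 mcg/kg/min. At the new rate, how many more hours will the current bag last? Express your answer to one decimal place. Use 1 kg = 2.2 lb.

14.2 hours

Initial rate:
Weight = 59 lb ÷ 2.2 lb/kg = 26.81818 kg
Dose = 68 mcg/kg/min × 26.81818 kg = 1823.636 mcg/min
1823.636 mcg/min × 60 min/hr = 109418.2 mcg/hr
Concentration = 861 mg ÷ 113 mL = 7.619469 mg/mL = 7619.469 mcg/mL
Rate = 109418.2 mcg/hr ÷ 7619.469 mcg/mL = 14.36034 mL/hr
Volume infused so far = 14.36034 mL/hr × 1.1 hr = 15.79638 mL
Volume remaining = 113 − 15.79638 = 97.20362 mL
New rate:
Dose = 32.4 mcg/kg/min × 26.81818 kg = 868.9091 mcg/min
868.9091 mcg/min × 60 min/hr = 52134.55 mcg/hr
Rate = 52134.55 mcg/hr ÷ 7619.469 mcg/mL = 6.842281 mL/hr
Time remaining = 97.20362 mL ÷ 6.842281 mL/hr = 14.20632 hr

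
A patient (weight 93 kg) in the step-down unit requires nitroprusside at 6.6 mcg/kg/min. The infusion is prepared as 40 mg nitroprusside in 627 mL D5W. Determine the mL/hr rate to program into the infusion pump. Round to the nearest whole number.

577 mL/hr

Dose = 6.6 mcg/kg/min × 93 kg = 613.8 mcg/min
613.8 mcg/min × 60 min/hr = 36828 mcg/hr
Concentration = 40 mg ÷ 627 mL = 0.06379585 mg/mL = 63.79585 mcg/mL
Rate = 36828 mcg/hr ÷ 63.79585 mcg/mL = 577.2789 mL/hr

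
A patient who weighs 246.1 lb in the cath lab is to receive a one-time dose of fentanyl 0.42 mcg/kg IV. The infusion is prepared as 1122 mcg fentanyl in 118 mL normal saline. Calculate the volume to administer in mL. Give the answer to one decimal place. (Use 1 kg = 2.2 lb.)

4.9 mL

Weight = 246.1 lb ÷ 2.2 lb/kg = 111.8636 kg
Dose = 0.42 mcg/kg × 111.8636 kg = 46.98273 mcg
Concentration = 1122 mcg ÷ 118 mL = 9.508475 mcg/mL
Volume = 46.98273 mcg ÷ 9.508475 mcg/mL = 4.941142 mL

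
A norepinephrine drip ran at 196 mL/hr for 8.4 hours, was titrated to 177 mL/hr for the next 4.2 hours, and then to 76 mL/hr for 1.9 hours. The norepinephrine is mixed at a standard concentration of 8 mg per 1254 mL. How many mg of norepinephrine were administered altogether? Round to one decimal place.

16.2 mg

Concentration = 8 mg ÷ 1254 mL = 0.006379585 mg/mL
Stage 1: 196 mL/hr × 8.4 hr = 1646.4 mL → 1646.4 mL × 0.006379585 mg/mL = 10.50335 mg
Stage 2: 177 mL/hr × 4.2 hr = 743.4 mL → 743.4 mL × 0.006379585 mg/mL = 4.742584 mg
Stage 3: 76 mL/hr × 1.9 hr = 144.4 mL → 144.4 mL × 0.006379585 mg/mL = 0.9212121 mg
Total = 10.50335 + 4.742584 + 0.9212121 = 16.16715 mg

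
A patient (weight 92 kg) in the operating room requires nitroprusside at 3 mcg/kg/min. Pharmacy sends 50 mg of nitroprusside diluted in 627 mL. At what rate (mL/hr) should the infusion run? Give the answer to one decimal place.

207.7 mL/hr

Dose = 3 mcg/kg/min × 92 kg = 276 mcg/min
276 mcg/min × 60 min/hr = 16560 mcg/hr
Concentration = 50 mg ÷ 627 mL = 0.07974482 mg/mL = 79.74482 mcg/mL
Rate = 16560 mcg/hr ÷ 79.74482 mcg/mL = 207.6624 mL/hr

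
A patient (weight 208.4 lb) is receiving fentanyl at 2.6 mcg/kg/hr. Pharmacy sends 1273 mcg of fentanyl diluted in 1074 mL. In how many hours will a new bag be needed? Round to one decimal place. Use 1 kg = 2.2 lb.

5.2 hours

Weight = 208.4 lb ÷ 2.2 lb/kg = 94.72727 kg
Dose = 2.6 mcg/kg/hr × 94.72727 kg = 246.2909 mcg/hr
Concentration = 1273 mcg ÷ 1074 mL = 1.185289 mcg/mL
Rate = 246.2909 mcg/hr ÷ 1.185289 mcg/mL = 207.7898 mL/hr
Duration = 1074 mL ÷ 207.7898 mL/hr = 5.168684 hr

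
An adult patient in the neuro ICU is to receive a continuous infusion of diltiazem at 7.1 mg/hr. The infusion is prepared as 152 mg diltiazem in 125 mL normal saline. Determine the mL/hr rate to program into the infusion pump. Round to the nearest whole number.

Concentration = 152 mg ÷ 125 mL = 1.216 mg/mL
Rate = 7.1 mg/hr ÷ 1.216 mg/mL = 5.838816 mL/hr

6 mL/hr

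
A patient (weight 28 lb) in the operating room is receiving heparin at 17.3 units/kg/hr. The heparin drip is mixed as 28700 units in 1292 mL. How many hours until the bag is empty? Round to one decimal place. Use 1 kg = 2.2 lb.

Weight = 28 lb ÷ 2.2 lb/kg = 12.72727 kg
Dose = 17.3 units/kg/hr × 12.72727 kg = 220.1818 units/hr
Concentration = 28700 units ÷ 1292 mL = 22.21362 units/mL
Rate = 220.1818 units/hr ÷ 22.21362 units/mL = 9.912018 mL/hr
Duration = 1292 mL ÷ 9.912018 mL/hr = 130.3468 hr

130.3 hours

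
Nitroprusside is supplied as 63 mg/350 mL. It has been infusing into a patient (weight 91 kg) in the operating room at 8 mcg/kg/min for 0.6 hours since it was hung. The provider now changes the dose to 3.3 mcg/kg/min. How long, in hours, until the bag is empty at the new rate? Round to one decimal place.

Initial rate:
Dose = 8 mcg/kg/min × 91 kg = 728 mcg/min
728 mcg/min × 60 min/hr = 43680 mcg/hr
Concentration = 63 mg ÷ 350 mL = 0.18 mg/mL = 180 mcg/mL
Rate = 43680 mcg/hr ÷ 180 mcg/mL = 242.6667 mL/hr
Volume infused so far = 242.6667 mL/hr × 0.6 hr = 145.6 mL
Volume remaining = 350 − 145.6 = 204.4 mL
New rate:
Dose = 3.3 mcg/kg/min × 91 kg = 300.3 mcg/min
300.3 mcg/min × 60 min/hr = 18018 mcg/hr
Rate = 18018 mcg/hr ÷ 180 mcg/mL = 100.1 mL/hr
Time remaining = 204.4 mL ÷ 100.1 mL/hr = 2.041958 hr

2.0 hours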